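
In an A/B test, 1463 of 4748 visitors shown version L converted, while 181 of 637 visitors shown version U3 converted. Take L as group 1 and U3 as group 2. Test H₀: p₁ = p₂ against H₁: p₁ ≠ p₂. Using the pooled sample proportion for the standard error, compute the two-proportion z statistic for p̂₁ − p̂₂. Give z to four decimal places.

z = 1.2343

p̂₁ = 1463/4748 = 0.3081297, p̂₂ = 181/637 = 0.2841444.
Pooled p̂ = (1463+181)/(4748+637) = 1644/5385 = 0.3052925.
SE = √(0.212089 × 0.00178047) = 0.0194324.
z = (0.3081297 − 0.2841444)/0.0194324 = 0.0239853/0.0194324 = 1.2343.
p-value = 2·P(Z > 1.234) ≈ 0.2171.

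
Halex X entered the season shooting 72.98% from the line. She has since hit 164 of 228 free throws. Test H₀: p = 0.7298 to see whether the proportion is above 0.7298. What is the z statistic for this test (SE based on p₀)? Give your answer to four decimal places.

p̂ = 164/228 = 0.719298.
Standard error under H₀: √(0.7298×0.2702/228) = 0.029409.
z = (0.719298 − 0.7298)/0.029409 = -0.010502/0.029409 = -0.3571.
p-value = P(Z > -0.357) ≈ 0.6395.

z = -0.3571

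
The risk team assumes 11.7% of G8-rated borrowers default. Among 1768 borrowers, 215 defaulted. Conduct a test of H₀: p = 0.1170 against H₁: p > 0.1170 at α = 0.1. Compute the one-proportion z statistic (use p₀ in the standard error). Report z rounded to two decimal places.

p̂ = 215/1768 = 0.12161.
Standard error under H₀: √(0.117×0.883/1768) = 0.00764.
z = (0.12161 − 0.117)/0.00764 = 0.00461/0.00764 = 0.60.
p-value = P(Z > 0.603) ≈ 0.2734; since p > α = 0.1, fail to reject H₀.

z = 0.60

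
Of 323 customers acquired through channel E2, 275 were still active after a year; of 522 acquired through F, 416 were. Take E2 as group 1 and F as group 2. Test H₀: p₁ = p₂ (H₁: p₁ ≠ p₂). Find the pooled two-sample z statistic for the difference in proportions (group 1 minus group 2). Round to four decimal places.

p̂₁ = 275/323 ≈ 0.851393, p̂₂ = 416/522 ≈ 0.796935.
Pooled p̂ = (275+416)/(323+522) = 691/845 = 0.817751.
SE = √(p̂(1−p̂)(1/n₁+1/n₂)) = √(0.817751·0.182249·0.00501168) = √(0.000746911) = 0.027330.
z = (0.851393 − 0.796935)/0.027330 = 0.054458/0.027330 = 1.9926.
p-value = 2·P(Z > 1.993) ≈ 0.0463.

z = 1.9926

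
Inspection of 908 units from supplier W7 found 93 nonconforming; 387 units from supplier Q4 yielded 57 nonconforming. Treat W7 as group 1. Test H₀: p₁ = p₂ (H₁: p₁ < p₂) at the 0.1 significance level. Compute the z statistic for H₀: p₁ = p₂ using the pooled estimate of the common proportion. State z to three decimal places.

p̂₁ = 93/908 ≈ 0.10242, p̂₂ = 57/387 ≈ 0.14729.
Pooled p̂ = (93+57)/(908+387) = 150/1295 = 0.11583.
SE = √(p̂(1−p̂)(1/n₁+1/n₂)) = √(0.11583·0.88417·0.0036853) = √(0.000377425) = 0.01943.
z = (0.10242 − 0.14729)/0.01943 = -0.04487/0.01943 = -2.309.
p-value = P(Z < -2.309) ≈ 0.0105; since p < α = 0.1, reject H₀.

z = -2.309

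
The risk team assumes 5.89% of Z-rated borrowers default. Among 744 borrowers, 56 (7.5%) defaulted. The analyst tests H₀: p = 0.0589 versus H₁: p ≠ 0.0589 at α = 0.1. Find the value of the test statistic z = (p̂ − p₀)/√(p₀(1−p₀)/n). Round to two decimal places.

p̂ = 56/744 = 0.07527.
Under H₀, SE = √(0.0589·0.9411/744) = √(7.45037e-05) = 0.00863.
z = (0.07527 − 0.0589)/0.00863 = 0.01637/0.00863 = 1.90.
p-value = 2·P(Z > 1.896) ≈ 0.0579; since p < α = 0.1, reject H₀.

z = 1.90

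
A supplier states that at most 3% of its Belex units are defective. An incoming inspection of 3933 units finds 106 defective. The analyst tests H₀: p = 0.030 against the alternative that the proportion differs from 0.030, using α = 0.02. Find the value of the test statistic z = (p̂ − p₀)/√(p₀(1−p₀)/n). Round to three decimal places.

p̂ = 106/3933 = 0.02695.
Standard error under H₀: √(0.03×0.97/3933) = 0.00272.
z = (0.02695 − 0.03)/0.00272 = -0.00305/0.00272 = -1.121.
p-value = 2·P(Z > 1.121) ≈ 0.2624; since p > α = 0.02, fail to reject H₀.

z = -1.121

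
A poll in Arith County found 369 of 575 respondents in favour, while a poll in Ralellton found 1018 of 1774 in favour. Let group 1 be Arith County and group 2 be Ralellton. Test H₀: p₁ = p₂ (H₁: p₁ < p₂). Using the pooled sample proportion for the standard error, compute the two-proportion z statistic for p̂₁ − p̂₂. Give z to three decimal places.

z = 2.877

p̂₁ = 369/575 = 0.64174, p̂₂ = 1018/1774 = 0.57384.
Pooled p̂ = (369+1018)/(575+1774) = 1387/2349 = 0.59046.
SE = √(p̂(1−p̂)(1/n₁+1/n₂)) = √(0.59046·0.40954·0.00230283) = √(0.000556861) = 0.02360.
z = (0.64174 − 0.57384)/0.02360 = 0.06790/0.02360 = 2.877.
p-value = P(Z < 2.877) ≈ 0.9980.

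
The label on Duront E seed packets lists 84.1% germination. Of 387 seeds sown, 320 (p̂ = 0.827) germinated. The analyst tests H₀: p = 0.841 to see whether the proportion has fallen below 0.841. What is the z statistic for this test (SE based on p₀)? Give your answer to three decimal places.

p̂ = 320/387 = 0.82687.
Standard error under H₀: √(0.841×0.159/387) = 0.01859.
z = (0.82687 − 0.841)/0.01859 = -0.01413/0.01859 = -0.760.
p-value = P(Z < -0.760) ≈ 0.2236.

z = -0.760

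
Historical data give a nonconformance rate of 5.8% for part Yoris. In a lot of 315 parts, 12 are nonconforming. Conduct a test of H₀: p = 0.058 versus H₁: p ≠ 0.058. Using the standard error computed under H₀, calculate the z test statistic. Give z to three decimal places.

z = -1.511

p̂ = 12/315 ≈ 0.03810.
SE = √(p₀(1−p₀)/n) = √(0.054636/315) = 0.01317.
z = (0.03810 − 0.058)/0.01317 = -0.01990/0.01317 = -1.511.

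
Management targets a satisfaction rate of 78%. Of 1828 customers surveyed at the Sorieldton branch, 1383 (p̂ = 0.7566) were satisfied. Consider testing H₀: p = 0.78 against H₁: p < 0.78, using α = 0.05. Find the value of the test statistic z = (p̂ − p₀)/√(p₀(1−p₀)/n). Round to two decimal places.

z = -2.42

p̂ = 1383/1828 = 0.75656.
SE = √(p₀(1−p₀)/n) = √(0.1716/1828) = 0.00969.
z = (0.75656 − 0.78)/0.00969 = -0.02344/0.00969 = -2.42.
p-value = P(Z < -2.419) ≈ 0.0078. With α = 0.05, reject H₀.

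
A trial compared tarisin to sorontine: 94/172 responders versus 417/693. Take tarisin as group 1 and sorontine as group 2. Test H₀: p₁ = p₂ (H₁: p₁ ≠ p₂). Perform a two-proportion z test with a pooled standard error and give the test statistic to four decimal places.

z = -1.3183

p̂₁ = 94/172 = 0.546512, p̂₂ = 417/693 = 0.601732.
Pooled p̂ = (94+417)/(172+693) = 511/865 = 0.590751.
SE = √(0.241764 × 0.00725695) = 0.041886.
z = (0.546512 − 0.601732)/0.041886 = -0.055220/0.041886 = -1.3183.
p-value = 2·P(Z > 1.318) ≈ 0.1874.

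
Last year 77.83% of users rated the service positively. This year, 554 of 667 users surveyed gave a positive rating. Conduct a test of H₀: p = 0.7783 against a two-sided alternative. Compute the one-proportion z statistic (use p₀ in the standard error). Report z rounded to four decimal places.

p̂ = 554/667 = 0.830585.
Under H₀, SE = √(0.7783·0.2217/667) = √(0.000258694) = 0.016084.
z = (0.830585 − 0.7783)/0.016084 = 0.052285/0.016084 = 3.2507.
Two-sided p-value ≈ 2·Φ(−3.251) = 0.0012.

z = 3.2507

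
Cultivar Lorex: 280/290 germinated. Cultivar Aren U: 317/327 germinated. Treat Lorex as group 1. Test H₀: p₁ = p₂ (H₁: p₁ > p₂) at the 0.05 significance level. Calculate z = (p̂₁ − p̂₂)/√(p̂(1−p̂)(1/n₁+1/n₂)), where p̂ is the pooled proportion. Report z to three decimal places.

z = -0.273

p̂₁ = 280/290 ≈ 0.96552, p̂₂ = 317/327 ≈ 0.96942.
Pooled p̂ = (280+317)/(290+327) = 597/617 = 0.96759.
SE = √(0.0313642 × 0.00650638) = 0.01429.
z = (0.96552 − 0.96942)/0.01429 = -0.00390/0.01429 = -0.273.
p-value = P(Z > -0.273) ≈ 0.6076, so at α = 0.05 we fail to reject H₀.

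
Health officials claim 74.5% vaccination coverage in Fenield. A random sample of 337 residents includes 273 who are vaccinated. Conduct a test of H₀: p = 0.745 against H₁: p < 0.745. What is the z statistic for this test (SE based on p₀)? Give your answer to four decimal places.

z = 2.7414

p̂ = 273/337 = 0.810089.
Under H₀, SE = √(0.745·0.255/337) = √(0.000563724) = 0.023743.
z = (0.810089 − 0.745)/0.023743 = 0.065089/0.023743 = 2.7414.
p-value = P(Z < 2.741) ≈ 0.9969.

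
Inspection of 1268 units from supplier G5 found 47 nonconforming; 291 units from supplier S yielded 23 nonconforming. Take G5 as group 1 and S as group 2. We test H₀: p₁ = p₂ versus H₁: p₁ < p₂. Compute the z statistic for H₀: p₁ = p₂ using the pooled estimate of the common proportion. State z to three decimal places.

z = -3.118

p̂₁ = 47/1268 ≈ 0.03707, p̂₂ = 23/291 ≈ 0.07904.
Pooled p̂ = (47+23)/(1268+291) = 70/1559 = 0.04490.
SE = √(0.0428845 × 0.00422507) = 0.01346.
z = (0.03707 − 0.07904)/0.01346 = -0.04197/0.01346 = -3.118.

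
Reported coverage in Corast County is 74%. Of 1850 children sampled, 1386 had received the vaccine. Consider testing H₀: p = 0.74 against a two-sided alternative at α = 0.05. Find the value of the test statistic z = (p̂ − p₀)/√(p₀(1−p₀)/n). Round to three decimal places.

z = 0.901

p̂ = 1386/1850 = 0.74919.
SE = √(p₀(1−p₀)/n) = √(0.1924/1850) = 0.01020.
z = (0.74919 − 0.74)/0.01020 = 0.00919/0.01020 = 0.901.
Two-sided p-value ≈ 2·Φ(−0.901) = 0.3675, so at α = 0.05 we fail to reject H₀.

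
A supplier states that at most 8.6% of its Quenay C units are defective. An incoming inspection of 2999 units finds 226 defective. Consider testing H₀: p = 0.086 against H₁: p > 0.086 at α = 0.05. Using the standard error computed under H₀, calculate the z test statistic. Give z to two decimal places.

z = -2.08

p̂ = 226/2999 ≈ 0.0754.
Standard error under H₀: √(0.086×0.914/2999) = 0.0051.
z = (0.0754 − 0.086)/0.0051 = -0.0106/0.0051 = -2.08.
p-value = P(Z > -2.079) ≈ 0.9812, so at α = 0.05 we fail to reject H₀.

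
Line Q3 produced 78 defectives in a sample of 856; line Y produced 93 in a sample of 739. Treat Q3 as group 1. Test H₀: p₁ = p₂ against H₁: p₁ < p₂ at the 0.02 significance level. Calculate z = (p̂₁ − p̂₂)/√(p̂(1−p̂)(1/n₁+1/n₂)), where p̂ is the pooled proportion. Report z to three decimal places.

p̂₁ = 78/856 = 0.09112, p̂₂ = 93/739 = 0.12585.
Pooled p̂ = (78+93)/(856+739) = 171/1595 = 0.10721.
SE = √(0.095716 × 0.0025214) = 0.01554.
z = (0.09112 − 0.12585)/0.01554 = -0.03473/0.01554 = -2.235.
p-value = P(Z < -2.235) ≈ 0.0127; since p < α = 0.02, reject H₀.

z = -2.235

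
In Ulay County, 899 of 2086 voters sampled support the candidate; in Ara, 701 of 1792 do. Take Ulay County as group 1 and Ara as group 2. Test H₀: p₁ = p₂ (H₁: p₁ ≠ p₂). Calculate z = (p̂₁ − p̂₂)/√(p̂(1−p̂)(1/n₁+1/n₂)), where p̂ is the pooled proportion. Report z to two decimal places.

z = 2.51

p̂₁ = 899/2086 ≈ 0.43097, p̂₂ = 701/1792 ≈ 0.39118.
Pooled p̂ = (899+701)/(2086+1792) = 1600/3878 = 0.41258.
SE = √(p̂(1−p̂)(1/n₁+1/n₂)) = √(0.41258·0.58742·0.00103742) = √(0.000251428) = 0.01586.
z = (0.43097 − 0.39118)/0.01586 = 0.03979/0.01586 = 2.51.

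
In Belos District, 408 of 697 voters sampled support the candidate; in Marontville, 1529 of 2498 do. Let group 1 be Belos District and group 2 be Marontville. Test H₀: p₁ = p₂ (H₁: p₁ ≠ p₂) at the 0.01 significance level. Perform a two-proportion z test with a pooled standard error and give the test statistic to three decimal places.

p̂₁ = 408/697 = 0.58537, p̂₂ = 1529/2498 = 0.61209.
Pooled p̂ = (408+1529)/(697+2498) = 1937/3195 = 0.60626.
SE = √(0.238709 × 0.00183504) = 0.02093.
z = (0.58537 − 0.61209)/0.02093 = -0.02672/0.02093 = -1.277.
p-value = 2·P(Z > 1.277) ≈ 0.2017; since p > α = 0.01, fail to reject H₀.

z = -1.277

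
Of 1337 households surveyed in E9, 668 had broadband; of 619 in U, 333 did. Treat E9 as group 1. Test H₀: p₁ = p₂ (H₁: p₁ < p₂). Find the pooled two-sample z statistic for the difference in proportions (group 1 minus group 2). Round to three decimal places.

p̂₁ = 668/1337 ≈ 0.499626, p̂₂ = 333/619 ≈ 0.537964.
Pooled p̂ = (668+333)/(1337+619) = 1001/1956 = 0.511759.
SE = √(p̂(1−p̂)(1/n₁+1/n₂)) = √(0.511759·0.488241·0.00236345) = √(0.000590536) = 0.024301.
z = (0.499626 − 0.537964)/0.024301 = -0.038338/0.024301 = -1.578.

z = -1.578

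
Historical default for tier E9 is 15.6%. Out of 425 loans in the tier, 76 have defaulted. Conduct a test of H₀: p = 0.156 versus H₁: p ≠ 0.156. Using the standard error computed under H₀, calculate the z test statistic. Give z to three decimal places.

p̂ = 76/425 ≈ 0.17882.
Under H₀, SE = √(0.156·0.844/425) = √(0.000309798) = 0.01760.
z = (0.17882 − 0.156)/0.01760 = 0.02282/0.01760 = 1.297.

z = 1.297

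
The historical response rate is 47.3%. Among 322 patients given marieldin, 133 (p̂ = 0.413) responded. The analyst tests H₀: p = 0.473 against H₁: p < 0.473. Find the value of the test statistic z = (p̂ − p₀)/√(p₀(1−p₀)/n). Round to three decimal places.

z = -2.155

p̂ = 133/322 = 0.41304.
SE = √(p₀(1−p₀)/n) = √(0.24927/322) = 0.02782.
z = (0.41304 − 0.473)/0.02782 = -0.05996/0.02782 = -2.155.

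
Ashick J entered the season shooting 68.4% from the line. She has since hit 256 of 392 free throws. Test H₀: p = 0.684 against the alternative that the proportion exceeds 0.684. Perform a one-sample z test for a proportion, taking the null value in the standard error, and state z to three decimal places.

z = -1.318

p̂ = 256/392 ≈ 0.65306.
SE = √(p₀(1−p₀)/n) = √(0.21614/392) = 0.02348.
z = (0.65306 − 0.684)/0.02348 = -0.03094/0.02348 = -1.318.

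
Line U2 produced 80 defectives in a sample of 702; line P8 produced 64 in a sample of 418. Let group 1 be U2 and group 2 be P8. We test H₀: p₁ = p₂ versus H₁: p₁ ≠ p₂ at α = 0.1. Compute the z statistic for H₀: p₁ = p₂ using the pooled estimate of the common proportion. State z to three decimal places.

z = -1.893

p̂₁ = 80/702 ≈ 0.11396, p̂₂ = 64/418 ≈ 0.15311.
Pooled p̂ = (80+64)/(702+418) = 144/1120 = 0.12857.
SE = √(p̂(1−p̂)(1/n₁+1/n₂)) = √(0.12857·0.87143·0.00381685) = √(0.000427643) = 0.02068.
z = (0.11396 − 0.15311)/0.02068 = -0.03915/0.02068 = -1.893.
p-value = 2·P(Z > 1.893) ≈ 0.0583; since p < α = 0.1, reject H₀.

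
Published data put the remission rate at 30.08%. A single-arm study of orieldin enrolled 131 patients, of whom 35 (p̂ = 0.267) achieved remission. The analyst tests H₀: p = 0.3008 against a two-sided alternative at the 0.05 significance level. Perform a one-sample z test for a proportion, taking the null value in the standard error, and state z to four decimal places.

p̂ = 35/131 ≈ 0.267176.
SE = √(p₀(1−p₀)/n) = √(0.21032/131) = 0.040069.
z = (0.267176 − 0.3008)/0.040069 = -0.033624/0.040069 = -0.8392.
Two-sided p-value ≈ 2·Φ(−0.839) = 0.4014; since p > α = 0.05, fail to reject H₀.

z = -0.8392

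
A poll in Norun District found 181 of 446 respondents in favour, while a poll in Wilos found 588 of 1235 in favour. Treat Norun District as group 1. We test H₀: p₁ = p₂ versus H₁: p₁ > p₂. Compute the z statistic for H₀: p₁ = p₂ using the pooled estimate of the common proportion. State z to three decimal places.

z = -2.554

p̂₁ = 181/446 ≈ 0.40583, p̂₂ = 588/1235 ≈ 0.47611.
Pooled p̂ = (181+588)/(446+1235) = 769/1681 = 0.45747.
SE = √(p̂(1−p̂)(1/n₁+1/n₂)) = √(0.45747·0.54253·0.00305187) = √(0.000757446) = 0.02752.
z = (0.40583 − 0.47611)/0.02752 = -0.07028/0.02752 = -2.554.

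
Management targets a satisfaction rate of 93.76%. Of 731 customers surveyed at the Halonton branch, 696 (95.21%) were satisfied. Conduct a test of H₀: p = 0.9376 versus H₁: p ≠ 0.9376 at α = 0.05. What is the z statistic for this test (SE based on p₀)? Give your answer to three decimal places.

p̂ = 696/731 = 0.952120.
SE = √(p₀(1−p₀)/n) = √(0.058506/731) = 0.008946.
z = (0.952120 − 0.9376)/0.008946 = 0.014520/0.008946 = 1.623.
p-value = 2·P(Z > 1.623) ≈ 0.1046; since p > α = 0.05, fail to reject H₀.

z = 1.623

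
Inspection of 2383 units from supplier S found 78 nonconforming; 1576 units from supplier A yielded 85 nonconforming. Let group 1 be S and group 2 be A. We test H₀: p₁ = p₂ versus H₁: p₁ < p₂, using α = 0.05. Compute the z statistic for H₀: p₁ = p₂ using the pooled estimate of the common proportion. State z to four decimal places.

p̂₁ = 78/2383 ≈ 0.03273185, p̂₂ = 85/1576 ≈ 0.05393401.
Pooled p̂ = (78+85)/(2383+1576) = 163/3959 = 0.04117201.
SE = √(0.0394769 × 0.00105416) = 0.00645096.
z = (0.03273185 − 0.05393401)/0.00645096 = -0.02120216/0.00645096 = -3.2867.
p-value = P(Z < -3.287) ≈ 0.0005. With α = 0.05, reject H₀.

z = -3.2867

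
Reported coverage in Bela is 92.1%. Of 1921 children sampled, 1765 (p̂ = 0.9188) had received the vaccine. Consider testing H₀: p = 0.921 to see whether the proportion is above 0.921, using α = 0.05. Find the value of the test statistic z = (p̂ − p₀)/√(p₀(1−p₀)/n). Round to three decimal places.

z = -0.359

p̂ = 1765/1921 ≈ 0.91879.
Under H₀, SE = √(0.921·0.079/1921) = √(3.78756e-05) = 0.00615.
z = (0.91879 − 0.921)/0.00615 = -0.00221/0.00615 = -0.359.
p-value = P(Z > -0.359) ≈ 0.6401. With α = 0.05, fail to reject H₀.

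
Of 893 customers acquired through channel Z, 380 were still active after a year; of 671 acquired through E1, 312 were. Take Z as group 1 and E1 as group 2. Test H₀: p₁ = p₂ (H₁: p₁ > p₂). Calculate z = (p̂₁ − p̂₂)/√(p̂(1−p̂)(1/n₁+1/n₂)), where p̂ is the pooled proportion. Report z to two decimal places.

z = -1.55

p̂₁ = 380/893 ≈ 0.42553, p̂₂ = 312/671 ≈ 0.46498.
Pooled p̂ = (380+312)/(893+671) = 692/1564 = 0.44246.
SE = √(p̂(1−p̂)(1/n₁+1/n₂)) = √(0.44246·0.55754·0.00261013) = √(0.00064389) = 0.02537.
z = (0.42553 − 0.46498)/0.02537 = -0.03945/0.02537 = -1.55.
p-value = P(Z > -1.555) ≈ 0.9400.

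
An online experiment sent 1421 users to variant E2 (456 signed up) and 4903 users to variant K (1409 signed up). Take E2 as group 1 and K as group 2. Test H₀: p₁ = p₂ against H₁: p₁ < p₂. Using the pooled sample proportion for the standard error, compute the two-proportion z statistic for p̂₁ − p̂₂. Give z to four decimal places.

p̂₁ = 456/1421 ≈ 0.3209008, p̂₂ = 1409/4903 ≈ 0.2873751.
Pooled p̂ = (456+1409)/(1421+4903) = 1865/6324 = 0.2949083.
SE = √(p̂(1−p̂)(1/n₁+1/n₂)) = √(0.2949083·0.7050917·0.000907687) = √(0.000188742) = 0.0137383.
z = (0.3209008 − 0.2873751)/0.0137383 = 0.0335257/0.0137383 = 2.4403.

z = 2.4403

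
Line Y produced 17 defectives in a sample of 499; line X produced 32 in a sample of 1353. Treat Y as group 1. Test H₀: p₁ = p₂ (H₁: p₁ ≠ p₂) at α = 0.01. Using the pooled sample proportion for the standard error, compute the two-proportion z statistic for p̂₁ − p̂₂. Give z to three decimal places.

z = 1.239

p̂₁ = 17/499 ≈ 0.03407, p̂₂ = 32/1353 ≈ 0.02365.
Pooled p̂ = (17+32)/(499+1353) = 49/1852 = 0.02646.
SE = √(p̂(1−p̂)(1/n₁+1/n₂)) = √(0.02646·0.97354·0.00274311) = √(7.06566e-05) = 0.00841.
z = (0.03407 − 0.02365)/0.00841 = 0.01042/0.00841 = 1.239.
Two-sided p-value ≈ 2·Φ(−1.239) = 0.2152. With α = 0.01, fail to reject H₀.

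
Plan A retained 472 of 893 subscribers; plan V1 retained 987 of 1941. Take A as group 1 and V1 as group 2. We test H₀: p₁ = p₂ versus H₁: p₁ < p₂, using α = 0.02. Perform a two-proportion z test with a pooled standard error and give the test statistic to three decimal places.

z = 0.992

p̂₁ = 472/893 ≈ 0.528555, p̂₂ = 987/1941 ≈ 0.508501.
Pooled p̂ = (472+987)/(893+1941) = 1459/2834 = 0.514820.
SE = √(0.24978 × 0.00163502) = 0.020209.
z = (0.528555 − 0.508501)/0.020209 = 0.020054/0.020209 = 0.992.
p-value = P(Z < 0.992) ≈ 0.8395, so at α = 0.02 we fail to reject H₀.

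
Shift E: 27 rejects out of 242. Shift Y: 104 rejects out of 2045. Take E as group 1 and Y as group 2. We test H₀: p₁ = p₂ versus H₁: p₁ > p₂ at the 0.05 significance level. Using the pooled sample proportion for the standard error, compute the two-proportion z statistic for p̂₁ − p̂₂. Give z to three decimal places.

p̂₁ = 27/242 ≈ 0.111570, p̂₂ = 104/2045 ≈ 0.050856.
Pooled p̂ = (27+104)/(242+2045) = 131/2287 = 0.057280.
SE = √(0.0539992 × 0.00462123) = 0.015797.
z = (0.111570 − 0.050856)/0.015797 = 0.060714/0.015797 = 3.843.
p-value = P(Z > 3.843) ≈ 0.0001. With α = 0.05, reject H₀.

z = 3.843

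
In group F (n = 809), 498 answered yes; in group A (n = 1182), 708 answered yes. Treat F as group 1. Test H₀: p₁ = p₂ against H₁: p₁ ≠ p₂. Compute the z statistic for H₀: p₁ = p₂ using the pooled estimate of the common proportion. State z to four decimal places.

p̂₁ = 498/809 = 0.615575, p̂₂ = 708/1182 = 0.598985.
Pooled p̂ = (498+708)/(809+1182) = 1206/1991 = 0.605726.
SE = √(p̂(1−p̂)(1/n₁+1/n₂)) = √(0.605726·0.394274·0.00208212) = √(0.000497256) = 0.022299.
z = (0.615575 − 0.598985)/0.022299 = 0.016590/0.022299 = 0.7440.

z = 0.7440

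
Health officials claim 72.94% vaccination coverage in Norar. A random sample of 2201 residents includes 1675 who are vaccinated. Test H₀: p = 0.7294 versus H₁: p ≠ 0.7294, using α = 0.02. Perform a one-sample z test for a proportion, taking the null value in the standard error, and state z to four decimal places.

z = 3.3388

p̂ = 1675/2201 = 0.761018.
SE = √(p₀(1−p₀)/n) = √(0.19738/2201) = 0.009470.
z = (0.761018 − 0.7294)/0.009470 = 0.031618/0.009470 = 3.3388.
Two-sided p-value ≈ 2·Φ(−3.339) = 0.0008, so at α = 0.02 we reject H₀.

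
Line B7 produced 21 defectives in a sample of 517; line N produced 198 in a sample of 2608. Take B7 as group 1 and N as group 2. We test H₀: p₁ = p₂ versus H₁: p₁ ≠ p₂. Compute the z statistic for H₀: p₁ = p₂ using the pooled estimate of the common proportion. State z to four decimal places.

p̂₁ = 21/517 ≈ 0.0406190, p̂₂ = 198/2608 ≈ 0.0759202.
Pooled p̂ = (21+198)/(517+2608) = 219/3125 = 0.0700800.
SE = √(0.0651688 × 0.00231767) = 0.0122898.
z = (0.0406190 − 0.0759202)/0.0122898 = -0.0353012/0.0122898 = -2.8724.
p-value = 2·P(Z > 2.872) ≈ 0.0041.

z = -2.8724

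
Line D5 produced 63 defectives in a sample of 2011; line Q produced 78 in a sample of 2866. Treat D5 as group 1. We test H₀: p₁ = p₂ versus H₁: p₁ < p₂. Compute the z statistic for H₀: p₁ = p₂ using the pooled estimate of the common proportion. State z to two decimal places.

p̂₁ = 63/2011 ≈ 0.0313, p̂₂ = 78/2866 ≈ 0.0272.
Pooled p̂ = (63+78)/(2011+2866) = 141/4877 = 0.0289.
SE = √(0.0280754 × 0.000846183) = 0.0049.
z = (0.0313 − 0.0272)/0.0049 = 0.0041/0.0049 = 0.84.
p-value = P(Z < 0.844) ≈ 0.8006.

z = 0.84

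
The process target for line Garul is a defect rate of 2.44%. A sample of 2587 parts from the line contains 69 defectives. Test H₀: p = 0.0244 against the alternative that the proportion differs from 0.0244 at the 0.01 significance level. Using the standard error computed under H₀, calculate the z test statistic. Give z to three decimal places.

p̂ = 69/2587 ≈ 0.02667.
SE = √(p₀(1−p₀)/n) = √(0.023805/2587) = 0.00303.
z = (0.02667 − 0.0244)/0.00303 = 0.00227/0.00303 = 0.749.
Two-sided p-value ≈ 2·Φ(−0.749) = 0.4539, so at α = 0.01 we fail to reject H₀.

z = 0.749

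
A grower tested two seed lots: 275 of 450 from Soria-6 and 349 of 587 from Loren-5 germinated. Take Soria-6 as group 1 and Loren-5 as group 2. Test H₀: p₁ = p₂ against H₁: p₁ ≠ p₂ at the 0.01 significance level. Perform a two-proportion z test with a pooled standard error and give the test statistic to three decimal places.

p̂₁ = 275/450 ≈ 0.61111, p̂₂ = 349/587 ≈ 0.59455.
Pooled p̂ = (275+349)/(450+587) = 624/1037 = 0.60174.
SE = √(0.23965 × 0.0039258) = 0.03067.
z = (0.61111 − 0.59455)/0.03067 = 0.01656/0.03067 = 0.540.
Two-sided p-value ≈ 2·Φ(−0.540) = 0.5892; since p > α = 0.01, fail to reject H₀.

z = 0.540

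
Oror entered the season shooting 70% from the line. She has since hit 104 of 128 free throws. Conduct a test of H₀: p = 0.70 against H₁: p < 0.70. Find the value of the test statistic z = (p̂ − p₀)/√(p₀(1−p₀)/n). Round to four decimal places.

z = 2.7775

p̂ = 104/128 = 0.8125000.
SE = √(p₀(1−p₀)/n) = √(0.21/128) = 0.0405046.
z = (0.8125000 − 0.7)/0.0405046 = 0.1125000/0.0405046 = 2.7775.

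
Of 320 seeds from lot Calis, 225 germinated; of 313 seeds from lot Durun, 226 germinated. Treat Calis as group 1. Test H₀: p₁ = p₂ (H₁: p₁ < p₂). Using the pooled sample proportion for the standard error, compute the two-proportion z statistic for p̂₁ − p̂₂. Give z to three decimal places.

p̂₁ = 225/320 ≈ 0.70312, p̂₂ = 226/313 ≈ 0.72204.
Pooled p̂ = (225+226)/(320+313) = 451/633 = 0.71248.
SE = √(0.204852 × 0.00631989) = 0.03598.
z = (0.70312 − 0.72204)/0.03598 = -0.01892/0.03598 = -0.526.
p-value = P(Z < -0.526) ≈ 0.2995.

z = -0.526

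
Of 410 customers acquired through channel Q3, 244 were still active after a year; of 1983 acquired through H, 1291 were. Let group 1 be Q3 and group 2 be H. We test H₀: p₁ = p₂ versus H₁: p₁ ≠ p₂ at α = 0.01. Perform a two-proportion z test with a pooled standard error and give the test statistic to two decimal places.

z = -2.15

p̂₁ = 244/410 = 0.5951, p̂₂ = 1291/1983 = 0.6510.
Pooled p̂ = (244+1291)/(410+1983) = 1535/2393 = 0.6415.
SE = √(0.229991 × 0.00294331) = 0.0260.
z = (0.5951 − 0.6510)/0.0260 = -0.0559/0.0260 = -2.15.
Two-sided p-value ≈ 2·Φ(−2.149) = 0.0316. With α = 0.01, fail to reject H₀.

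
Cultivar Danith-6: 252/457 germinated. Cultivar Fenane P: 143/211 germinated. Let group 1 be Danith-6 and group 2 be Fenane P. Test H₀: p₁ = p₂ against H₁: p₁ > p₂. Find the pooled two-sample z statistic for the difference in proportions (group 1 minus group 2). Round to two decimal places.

z = -3.09

p̂₁ = 252/457 = 0.5514, p̂₂ = 143/211 = 0.6777.
Pooled p̂ = (252+143)/(457+211) = 395/668 = 0.5913.
SE = √(0.241661 × 0.00692752) = 0.0409.
z = (0.5514 − 0.6777)/0.0409 = -0.1263/0.0409 = -3.09.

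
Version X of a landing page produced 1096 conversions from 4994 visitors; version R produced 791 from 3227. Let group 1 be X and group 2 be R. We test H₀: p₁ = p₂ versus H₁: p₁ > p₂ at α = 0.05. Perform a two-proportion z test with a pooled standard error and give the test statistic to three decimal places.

p̂₁ = 1096/4994 ≈ 0.21946, p̂₂ = 791/3227 ≈ 0.24512.
Pooled p̂ = (1096+791)/(4994+3227) = 1887/8221 = 0.22953.
SE = √(p̂(1−p̂)(1/n₁+1/n₂)) = √(0.22953·0.77047·0.000510126) = √(9.02148e-05) = 0.00950.
z = (0.21946 − 0.24512)/0.00950 = -0.02566/0.00950 = -2.701.
p-value = P(Z > -2.701) ≈ 0.9965. With α = 0.05, fail to reject H₀.

z = -2.701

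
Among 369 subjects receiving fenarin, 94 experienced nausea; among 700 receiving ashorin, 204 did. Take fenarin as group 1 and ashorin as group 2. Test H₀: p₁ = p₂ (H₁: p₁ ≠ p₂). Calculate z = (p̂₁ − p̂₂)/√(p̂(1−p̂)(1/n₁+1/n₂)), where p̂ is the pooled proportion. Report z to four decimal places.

p̂₁ = 94/369 ≈ 0.254743, p̂₂ = 204/700 ≈ 0.291429.
Pooled p̂ = (94+204)/(369+700) = 298/1069 = 0.278765.
SE = √(0.201055 × 0.0041386) = 0.028846.
z = (0.254743 − 0.291429)/0.028846 = -0.036686/0.028846 = -1.2718.
p-value = 2·P(Z > 1.272) ≈ 0.2034.

z = -1.2718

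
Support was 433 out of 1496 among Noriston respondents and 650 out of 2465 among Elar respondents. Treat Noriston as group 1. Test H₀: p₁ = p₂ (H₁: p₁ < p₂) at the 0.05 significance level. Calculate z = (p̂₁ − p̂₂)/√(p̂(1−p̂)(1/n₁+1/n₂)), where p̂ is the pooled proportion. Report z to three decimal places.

p̂₁ = 433/1496 ≈ 0.289439, p̂₂ = 650/2465 ≈ 0.263692.
Pooled p̂ = (433+650)/(1496+2465) = 1083/3961 = 0.273416.
SE = √(p̂(1−p̂)(1/n₁+1/n₂)) = √(0.273416·0.726584·0.00107413) = √(0.000213386) = 0.014608.
z = (0.289439 − 0.263692)/0.014608 = 0.025747/0.014608 = 1.763.
p-value = P(Z < 1.763) ≈ 0.9610, so at α = 0.05 we fail to reject H₀.

z = 1.763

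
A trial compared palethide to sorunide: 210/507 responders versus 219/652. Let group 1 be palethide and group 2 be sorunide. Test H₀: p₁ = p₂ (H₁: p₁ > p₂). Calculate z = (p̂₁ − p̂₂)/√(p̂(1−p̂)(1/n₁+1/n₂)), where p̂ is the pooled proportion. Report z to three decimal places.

p̂₁ = 210/507 ≈ 0.41420, p̂₂ = 219/652 ≈ 0.33589.
Pooled p̂ = (210+219)/(507+652) = 429/1159 = 0.37015.
SE = √(0.233138 × 0.00350613) = 0.02859.
z = (0.41420 − 0.33589)/0.02859 = 0.07831/0.02859 = 2.739.

z = 2.739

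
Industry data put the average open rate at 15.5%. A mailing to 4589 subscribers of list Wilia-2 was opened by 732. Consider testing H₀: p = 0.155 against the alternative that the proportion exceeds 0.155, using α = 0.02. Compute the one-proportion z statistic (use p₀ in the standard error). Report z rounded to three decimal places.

p̂ = 732/4589 ≈ 0.15951.
Under H₀, SE = √(0.155·0.845/4589) = √(2.85411e-05) = 0.00534.
z = (0.15951 − 0.155)/0.00534 = 0.00451/0.00534 = 0.845.
p-value = P(Z > 0.845) ≈ 0.1992, so at α = 0.02 we fail to reject H₀.

z = 0.845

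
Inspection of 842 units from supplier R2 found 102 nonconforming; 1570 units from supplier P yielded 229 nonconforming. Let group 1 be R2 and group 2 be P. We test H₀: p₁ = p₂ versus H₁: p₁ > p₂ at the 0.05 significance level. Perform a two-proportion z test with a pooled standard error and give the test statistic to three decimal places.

z = -1.682

p̂₁ = 102/842 = 0.12114, p̂₂ = 229/1570 = 0.14586.
Pooled p̂ = (102+229)/(842+1570) = 331/2412 = 0.13723.
SE = √(p̂(1−p̂)(1/n₁+1/n₂)) = √(0.13723·0.86277·0.00182459) = √(0.000216028) = 0.01470.
z = (0.12114 − 0.14586)/0.01470 = -0.02472/0.01470 = -1.682.
p-value = P(Z > -1.682) ≈ 0.9537, so at α = 0.05 we fail to reject H₀.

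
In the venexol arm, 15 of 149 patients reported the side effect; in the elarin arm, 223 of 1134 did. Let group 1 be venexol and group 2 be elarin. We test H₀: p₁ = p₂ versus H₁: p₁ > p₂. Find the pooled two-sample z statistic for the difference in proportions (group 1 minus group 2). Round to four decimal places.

p̂₁ = 15/149 ≈ 0.100671, p̂₂ = 223/1134 ≈ 0.196649.
Pooled p̂ = (15+223)/(149+1134) = 238/1283 = 0.185503.
SE = √(0.151091 × 0.00759324) = 0.033871.
z = (0.100671 − 0.196649)/0.033871 = -0.095978/0.033871 = -2.8336.
p-value = P(Z > -2.834) ≈ 0.9977.

z = -2.8336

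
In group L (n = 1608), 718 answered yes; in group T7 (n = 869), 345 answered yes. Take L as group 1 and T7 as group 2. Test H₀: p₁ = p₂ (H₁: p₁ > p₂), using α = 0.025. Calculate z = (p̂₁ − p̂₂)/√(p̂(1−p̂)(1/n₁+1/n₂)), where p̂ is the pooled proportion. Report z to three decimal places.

z = 2.376

p̂₁ = 718/1608 ≈ 0.44652, p̂₂ = 345/869 ≈ 0.39701.
Pooled p̂ = (718+345)/(1608+869) = 1063/2477 = 0.42915.
SE = √(0.24498 × 0.00177264) = 0.02084.
z = (0.44652 − 0.39701)/0.02084 = 0.04951/0.02084 = 2.376.
p-value = P(Z > 2.376) ≈ 0.0088. With α = 0.025, reject H₀.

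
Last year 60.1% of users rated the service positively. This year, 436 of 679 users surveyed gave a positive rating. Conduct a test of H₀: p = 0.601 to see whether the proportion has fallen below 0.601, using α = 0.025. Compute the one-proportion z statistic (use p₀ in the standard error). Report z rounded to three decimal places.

z = 2.188

p̂ = 436/679 = 0.64212.
Under H₀, SE = √(0.601·0.399/679) = √(0.000353165) = 0.01879.
z = (0.64212 − 0.601)/0.01879 = 0.04112/0.01879 = 2.188.
p-value = P(Z < 2.188) ≈ 0.9857, so at α = 0.025 we fail to reject H₀.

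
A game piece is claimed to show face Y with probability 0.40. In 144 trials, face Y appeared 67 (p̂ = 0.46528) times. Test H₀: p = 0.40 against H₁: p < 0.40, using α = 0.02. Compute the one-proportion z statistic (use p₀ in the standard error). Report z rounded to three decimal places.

p̂ = 67/144 ≈ 0.46528.
SE = √(p₀(1−p₀)/n) = √(0.24/144) = 0.04082.
z = (0.46528 − 0.4)/0.04082 = 0.06528/0.04082 = 1.599.
p-value = P(Z < 1.599) ≈ 0.9451; since p > α = 0.02, fail to reject H₀.

z = 1.599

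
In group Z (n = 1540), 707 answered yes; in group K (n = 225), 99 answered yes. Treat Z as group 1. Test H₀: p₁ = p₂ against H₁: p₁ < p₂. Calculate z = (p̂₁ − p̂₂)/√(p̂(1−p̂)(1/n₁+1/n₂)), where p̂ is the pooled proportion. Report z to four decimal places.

p̂₁ = 707/1540 = 0.459091, p̂₂ = 99/225 = 0.440000.
Pooled p̂ = (707+99)/(1540+225) = 806/1765 = 0.456657.
SE = √(0.248121 × 0.0050938) = 0.035551.
z = (0.459091 − 0.440000)/0.035551 = 0.019091/0.035551 = 0.5370.
p-value = P(Z < 0.537) ≈ 0.7044.

z = 0.5370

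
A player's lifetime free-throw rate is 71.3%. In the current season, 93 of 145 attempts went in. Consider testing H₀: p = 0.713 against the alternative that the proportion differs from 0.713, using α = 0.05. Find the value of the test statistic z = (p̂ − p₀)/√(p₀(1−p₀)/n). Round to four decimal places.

p̂ = 93/145 ≈ 0.641379.
Standard error under H₀: √(0.713×0.287/145) = 0.037567.
z = (0.641379 − 0.713)/0.037567 = -0.071621/0.037567 = -1.9065.
p-value = 2·P(Z > 1.906) ≈ 0.0566. With α = 0.05, fail to reject H₀.

z = -1.9065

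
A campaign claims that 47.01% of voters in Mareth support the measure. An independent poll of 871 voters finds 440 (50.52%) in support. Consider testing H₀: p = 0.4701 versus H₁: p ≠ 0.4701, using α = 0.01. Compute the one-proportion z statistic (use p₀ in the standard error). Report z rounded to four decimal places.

z = 2.0735

p̂ = 440/871 ≈ 0.5051665.
Under H₀, SE = √(0.4701·0.5299/871) = √(0.000286) = 0.0169115.
z = (0.5051665 − 0.4701)/0.0169115 = 0.0350665/0.0169115 = 2.0735.
Two-sided p-value ≈ 2·Φ(−2.074) = 0.0381. With α = 0.01, fail to reject H₀.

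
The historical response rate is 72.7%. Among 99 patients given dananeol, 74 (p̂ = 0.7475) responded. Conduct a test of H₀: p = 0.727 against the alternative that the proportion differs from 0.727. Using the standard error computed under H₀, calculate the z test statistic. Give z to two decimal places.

p̂ = 74/99 ≈ 0.7475.
Under H₀, SE = √(0.727·0.273/99) = √(0.00200476) = 0.0448.
z = (0.7475 − 0.727)/0.0448 = 0.0205/0.0448 = 0.46.
Two-sided p-value ≈ 2·Φ(−0.457) = 0.6475.

z = 0.46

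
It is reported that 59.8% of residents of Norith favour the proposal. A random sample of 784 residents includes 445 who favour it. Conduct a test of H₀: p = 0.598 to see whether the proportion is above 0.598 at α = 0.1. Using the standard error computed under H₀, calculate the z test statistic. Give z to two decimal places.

p̂ = 445/784 = 0.5676.
SE = √(p₀(1−p₀)/n) = √(0.2404/784) = 0.0175.
z = (0.5676 − 0.598)/0.0175 = -0.0304/0.0175 = -1.74.
p-value = P(Z > -1.736) ≈ 0.9587; since p > α = 0.1, fail to reject H₀.

z = -1.74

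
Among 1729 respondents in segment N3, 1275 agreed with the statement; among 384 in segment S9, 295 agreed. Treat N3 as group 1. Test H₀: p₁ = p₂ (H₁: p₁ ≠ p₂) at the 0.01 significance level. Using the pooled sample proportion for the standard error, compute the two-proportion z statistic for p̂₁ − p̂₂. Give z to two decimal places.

z = -1.25

p̂₁ = 1275/1729 = 0.7374, p̂₂ = 295/384 = 0.7682.
Pooled p̂ = (1275+295)/(1729+384) = 1570/2113 = 0.7430.
SE = √(p̂(1−p̂)(1/n₁+1/n₂)) = √(0.7430·0.2570·0.00318254) = √(0.000607678) = 0.0247.
z = (0.7374 − 0.7682)/0.0247 = -0.0308/0.0247 = -1.25.
p-value = 2·P(Z > 1.250) ≈ 0.2114, so at α = 0.01 we fail to reject H₀.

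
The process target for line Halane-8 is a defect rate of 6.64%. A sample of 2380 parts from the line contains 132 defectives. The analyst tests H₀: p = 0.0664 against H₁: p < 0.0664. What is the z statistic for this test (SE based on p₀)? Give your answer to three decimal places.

p̂ = 132/2380 = 0.055462.
Under H₀, SE = √(0.0664·0.9336/2380) = √(2.60467e-05) = 0.005104.
z = (0.055462 − 0.0664)/0.005104 = -0.010938/0.005104 = -2.143.
p-value = P(Z < -2.143) ≈ 0.0161.

z = -2.143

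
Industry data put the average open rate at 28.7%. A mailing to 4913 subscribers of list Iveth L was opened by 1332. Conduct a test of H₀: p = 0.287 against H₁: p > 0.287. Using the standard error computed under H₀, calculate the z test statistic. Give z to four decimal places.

p̂ = 1332/4913 = 0.271117.
Under H₀, SE = √(0.287·0.713/4913) = √(4.16509e-05) = 0.006454.
z = (0.271117 − 0.287)/0.006454 = -0.015883/0.006454 = -2.4610.
p-value = P(Z > -2.461) ≈ 0.9931.

z = -2.4610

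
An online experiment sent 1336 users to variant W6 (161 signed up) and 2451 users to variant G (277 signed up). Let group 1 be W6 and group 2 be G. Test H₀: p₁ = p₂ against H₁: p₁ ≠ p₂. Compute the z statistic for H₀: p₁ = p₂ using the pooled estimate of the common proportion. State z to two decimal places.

z = 0.69

p̂₁ = 161/1336 = 0.1205, p̂₂ = 277/2451 = 0.1130.
Pooled p̂ = (161+277)/(1336+2451) = 438/3787 = 0.1157.
SE = √(p̂(1−p̂)(1/n₁+1/n₂)) = √(0.1157·0.8843·0.0011565) = √(0.000118289) = 0.0109.
z = (0.1205 − 0.1130)/0.0109 = 0.0075/0.0109 = 0.69.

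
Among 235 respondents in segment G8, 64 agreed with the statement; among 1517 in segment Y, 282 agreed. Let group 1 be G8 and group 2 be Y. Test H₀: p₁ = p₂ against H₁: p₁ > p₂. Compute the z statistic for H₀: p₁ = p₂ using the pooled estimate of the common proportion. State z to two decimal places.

z = 3.10

p̂₁ = 64/235 = 0.2723, p̂₂ = 282/1517 = 0.1859.
Pooled p̂ = (64+282)/(235+1517) = 346/1752 = 0.1975.
SE = √(0.158487 × 0.00491451) = 0.0279.
z = (0.2723 − 0.1859)/0.0279 = 0.0864/0.0279 = 3.10.
p-value = P(Z > 3.098) ≈ 0.0010.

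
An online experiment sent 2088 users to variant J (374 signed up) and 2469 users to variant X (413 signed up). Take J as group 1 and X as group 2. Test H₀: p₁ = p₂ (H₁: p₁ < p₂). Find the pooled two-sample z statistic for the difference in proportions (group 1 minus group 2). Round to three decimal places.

z = 1.054

p̂₁ = 374/2088 ≈ 0.17912, p̂₂ = 413/2469 ≈ 0.16727.
Pooled p̂ = (374+413)/(2088+2469) = 787/4557 = 0.17270.
SE = √(p̂(1−p̂)(1/n₁+1/n₂)) = √(0.17270·0.82730·0.000883949) = √(0.000126295) = 0.01124.
z = (0.17912 − 0.16727)/0.01124 = 0.01185/0.01124 = 1.054.
p-value = P(Z < 1.054) ≈ 0.8541.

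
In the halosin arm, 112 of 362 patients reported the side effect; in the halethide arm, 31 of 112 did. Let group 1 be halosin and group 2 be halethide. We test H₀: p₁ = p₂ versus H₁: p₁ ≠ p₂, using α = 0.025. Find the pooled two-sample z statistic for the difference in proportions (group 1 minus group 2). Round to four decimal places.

p̂₁ = 112/362 = 0.309392, p̂₂ = 31/112 = 0.276786.
Pooled p̂ = (112+31)/(362+112) = 143/474 = 0.301688.
SE = √(p̂(1−p̂)(1/n₁+1/n₂)) = √(0.301688·0.698312·0.011691) = √(0.00246297) = 0.049628.
z = (0.309392 − 0.276786)/0.049628 = 0.032606/0.049628 = 0.6570.
p-value = 2·P(Z > 0.657) ≈ 0.5112. With α = 0.025, fail to reject H₀.

z = 0.6570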